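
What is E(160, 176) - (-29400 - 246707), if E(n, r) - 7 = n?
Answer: 276274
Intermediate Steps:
E(n, r) = 7 + n
E(160, 176) - (-29400 - 246707) = (7 + 160) - (-29400 - 246707) = 167 - 1*(-276107) = 167 + 276107 = 276274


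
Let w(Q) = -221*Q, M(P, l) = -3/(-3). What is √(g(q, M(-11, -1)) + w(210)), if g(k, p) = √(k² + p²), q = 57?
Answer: √(-46410 + 5*√130) ≈ 215.3*I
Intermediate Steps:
M(P, l) = 1 (M(P, l) = -3*(-1)/3 = -1*(-1) = 1)
√(g(q, M(-11, -1)) + w(210)) = √(√(57² + 1²) - 221*210) = √(√(3249 + 1) - 46410) = √(√3250 - 46410) = √(5*√130 - 46410) = √(-46410 + 5*√130)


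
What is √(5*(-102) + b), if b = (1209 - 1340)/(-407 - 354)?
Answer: I*√295252019/761 ≈ 22.579*I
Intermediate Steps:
b = 131/761 (b = -131/(-761) = -131*(-1/761) = 131/761 ≈ 0.17214)
√(5*(-102) + b) = √(5*(-102) + 131/761) = √(-510 + 131/761) = √(-387979/761) = I*√295252019/761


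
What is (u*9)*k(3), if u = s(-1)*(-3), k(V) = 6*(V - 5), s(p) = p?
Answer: -324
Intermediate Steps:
k(V) = -30 + 6*V (k(V) = 6*(-5 + V) = -30 + 6*V)
u = 3 (u = -1*(-3) = 3)
(u*9)*k(3) = (3*9)*(-30 + 6*3) = 27*(-30 + 18) = 27*(-12) = -324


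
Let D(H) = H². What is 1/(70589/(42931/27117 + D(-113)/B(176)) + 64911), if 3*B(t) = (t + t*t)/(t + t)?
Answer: 695046875/45229123255992 ≈ 1.5367e-5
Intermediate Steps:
B(t) = (t + t²)/(6*t) (B(t) = ((t + t*t)/(t + t))/3 = ((t + t²)/((2*t)))/3 = ((t + t²)*(1/(2*t)))/3 = ((t + t²)/(2*t))/3 = (t + t²)/(6*t))
1/(70589/(42931/27117 + D(-113)/B(176)) + 64911) = 1/(70589/(42931/27117 + (-113)²/(⅙ + (⅙)*176)) + 64911) = 1/(70589/(42931*(1/27117) + 12769/(⅙ + 88/3)) + 64911) = 1/(70589/(42931/27117 + 12769/(59/2)) + 64911) = 1/(70589/(42931/27117 + 12769*(2/59)) + 64911) = 1/(70589/(42931/27117 + 25538/59) + 64911) = 1/(70589/(695046875/1599903) + 64911) = 1/(70589*(1599903/695046875) + 64911) = 1/(112935552867/695046875 + 64911) = 1/(45229123255992/695046875) = 695046875/45229123255992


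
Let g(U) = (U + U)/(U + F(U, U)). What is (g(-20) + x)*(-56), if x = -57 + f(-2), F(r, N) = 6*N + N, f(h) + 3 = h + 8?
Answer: 3010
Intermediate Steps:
f(h) = 5 + h (f(h) = -3 + (h + 8) = -3 + (8 + h) = 5 + h)
F(r, N) = 7*N
g(U) = 1/4 (g(U) = (U + U)/(U + 7*U) = (2*U)/((8*U)) = (2*U)*(1/(8*U)) = 1/4)
x = -54 (x = -57 + (5 - 2) = -57 + 3 = -54)
(g(-20) + x)*(-56) = (1/4 - 54)*(-56) = -215/4*(-56) = 3010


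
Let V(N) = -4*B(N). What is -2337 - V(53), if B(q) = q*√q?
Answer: -2337 + 212*√53 ≈ -793.62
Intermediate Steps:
B(q) = q^(3/2)
V(N) = -4*N^(3/2)
-2337 - V(53) = -2337 - (-4)*53^(3/2) = -2337 - (-4)*53*√53 = -2337 - (-212)*√53 = -2337 + 212*√53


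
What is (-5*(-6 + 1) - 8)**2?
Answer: 289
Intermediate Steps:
(-5*(-6 + 1) - 8)**2 = (-5*(-5) - 8)**2 = (25 - 8)**2 = 17**2 = 289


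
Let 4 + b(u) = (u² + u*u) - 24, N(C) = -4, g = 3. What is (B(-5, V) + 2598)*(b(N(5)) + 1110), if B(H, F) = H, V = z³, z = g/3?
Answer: 2888602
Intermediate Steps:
z = 1 (z = 3/3 = 3*(⅓) = 1)
V = 1 (V = 1³ = 1)
b(u) = -28 + 2*u² (b(u) = -4 + ((u² + u*u) - 24) = -4 + ((u² + u²) - 24) = -4 + (2*u² - 24) = -4 + (-24 + 2*u²) = -28 + 2*u²)
(B(-5, V) + 2598)*(b(N(5)) + 1110) = (-5 + 2598)*((-28 + 2*(-4)²) + 1110) = 2593*((-28 + 2*16) + 1110) = 2593*((-28 + 32) + 1110) = 2593*(4 + 1110) = 2593*1114 = 2888602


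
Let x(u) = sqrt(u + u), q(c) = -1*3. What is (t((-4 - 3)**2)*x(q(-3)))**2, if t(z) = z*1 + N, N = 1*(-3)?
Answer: -12696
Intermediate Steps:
q(c) = -3
N = -3
t(z) = -3 + z (t(z) = z*1 - 3 = z - 3 = -3 + z)
x(u) = sqrt(2)*sqrt(u) (x(u) = sqrt(2*u) = sqrt(2)*sqrt(u))
(t((-4 - 3)**2)*x(q(-3)))**2 = ((-3 + (-4 - 3)**2)*(sqrt(2)*sqrt(-3)))**2 = ((-3 + (-7)**2)*(sqrt(2)*(I*sqrt(3))))**2 = ((-3 + 49)*(I*sqrt(6)))**2 = (46*(I*sqrt(6)))**2 = (46*I*sqrt(6))**2 = -12696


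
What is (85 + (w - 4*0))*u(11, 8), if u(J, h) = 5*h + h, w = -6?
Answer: 3792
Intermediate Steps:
u(J, h) = 6*h
(85 + (w - 4*0))*u(11, 8) = (85 + (-6 - 4*0))*(6*8) = (85 + (-6 + 0))*48 = (85 - 6)*48 = 79*48 = 3792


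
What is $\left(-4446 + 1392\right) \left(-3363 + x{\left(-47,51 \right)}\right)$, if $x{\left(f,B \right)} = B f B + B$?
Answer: $383457186$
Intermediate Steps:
$x{\left(f,B \right)} = B + f B^{2}$ ($x{\left(f,B \right)} = f B^{2} + B = B + f B^{2}$)
$\left(-4446 + 1392\right) \left(-3363 + x{\left(-47,51 \right)}\right) = \left(-4446 + 1392\right) \left(-3363 + 51 \left(1 + 51 \left(-47\right)\right)\right) = - 3054 \left(-3363 + 51 \left(1 - 2397\right)\right) = - 3054 \left(-3363 + 51 \left(-2396\right)\right) = - 3054 \left(-3363 - 122196\right) = \left(-3054\right) \left(-125559\right) = 383457186$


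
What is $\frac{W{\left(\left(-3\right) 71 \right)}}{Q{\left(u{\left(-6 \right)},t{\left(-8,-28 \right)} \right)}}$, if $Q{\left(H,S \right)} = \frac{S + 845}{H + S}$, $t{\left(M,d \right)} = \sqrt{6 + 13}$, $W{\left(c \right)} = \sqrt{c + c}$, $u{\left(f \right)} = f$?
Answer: $- \frac{5089 i \sqrt{426}}{714006} + \frac{851 i \sqrt{8094}}{714006} \approx - 0.039879 i$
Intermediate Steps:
$W{\left(c \right)} = \sqrt{2} \sqrt{c}$ ($W{\left(c \right)} = \sqrt{2 c} = \sqrt{2} \sqrt{c}$)
$t{\left(M,d \right)} = \sqrt{19}$
$Q{\left(H,S \right)} = \frac{845 + S}{H + S}$
$\frac{W{\left(\left(-3\right) 71 \right)}}{Q{\left(u{\left(-6 \right)},t{\left(-8,-28 \right)} \right)}} = \frac{\sqrt{2} \sqrt{\left(-3\right) 71}}{\frac{1}{-6 + \sqrt{19}} \left(845 + \sqrt{19}\right)} = \sqrt{2} \sqrt{-213} \frac{-6 + \sqrt{19}}{845 + \sqrt{19}} = \sqrt{2} i \sqrt{213} \frac{-6 + \sqrt{19}}{845 + \sqrt{19}} = i \sqrt{426} \frac{-6 + \sqrt{19}}{845 + \sqrt{19}} = \frac{i \sqrt{426} \left(-6 + \sqrt{19}\right)}{845 + \sqrt{19}}$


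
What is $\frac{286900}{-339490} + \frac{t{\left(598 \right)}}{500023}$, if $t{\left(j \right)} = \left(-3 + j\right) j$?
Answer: $- \frac{2266266180}{16975280827} \approx -0.1335$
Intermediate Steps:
$t{\left(j \right)} = j \left(-3 + j\right)$
$\frac{286900}{-339490} + \frac{t{\left(598 \right)}}{500023} = \frac{286900}{-339490} + \frac{598 \left(-3 + 598\right)}{500023} = 286900 \left(- \frac{1}{339490}\right) + 598 \cdot 595 \cdot \frac{1}{500023} = - \frac{28690}{33949} + 355810 \cdot \frac{1}{500023} = - \frac{28690}{33949} + \frac{355810}{500023} = - \frac{2266266180}{16975280827}$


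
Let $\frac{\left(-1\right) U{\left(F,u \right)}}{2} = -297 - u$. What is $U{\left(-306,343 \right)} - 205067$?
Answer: $-203787$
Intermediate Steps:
$U{\left(F,u \right)} = 594 + 2 u$ ($U{\left(F,u \right)} = - 2 \left(-297 - u\right) = 594 + 2 u$)
$U{\left(-306,343 \right)} - 205067 = \left(594 + 2 \cdot 343\right) - 205067 = \left(594 + 686\right) - 205067 = 1280 - 205067 = -203787$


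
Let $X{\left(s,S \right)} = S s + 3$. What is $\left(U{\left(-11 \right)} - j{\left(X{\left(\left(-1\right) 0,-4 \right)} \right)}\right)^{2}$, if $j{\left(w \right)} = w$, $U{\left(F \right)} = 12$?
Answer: $81$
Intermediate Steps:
$X{\left(s,S \right)} = 3 + S s$
$\left(U{\left(-11 \right)} - j{\left(X{\left(\left(-1\right) 0,-4 \right)} \right)}\right)^{2} = \left(12 - \left(3 - 4 \left(\left(-1\right) 0\right)\right)\right)^{2} = \left(12 - \left(3 - 0\right)\right)^{2} = \left(12 - \left(3 + 0\right)\right)^{2} = \left(12 - 3\right)^{2} = 9^{2} = 81$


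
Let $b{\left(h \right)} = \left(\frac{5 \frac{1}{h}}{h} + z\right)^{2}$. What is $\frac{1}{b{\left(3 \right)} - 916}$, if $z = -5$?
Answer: $- \frac{81}{72596} \approx -0.0011158$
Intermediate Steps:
$b{\left(h \right)} = \left(-5 + \frac{5}{h^{2}}\right)^{2}$ ($b{\left(h \right)} = \left(\frac{5 \frac{1}{h}}{h} - 5\right)^{2} = \left(\frac{5}{h^{2}} - 5\right)^{2} = \left(-5 + \frac{5}{h^{2}}\right)^{2}$)
$\frac{1}{b{\left(3 \right)} - 916} = \frac{1}{\frac{25 \left(-1 + 3^{2}\right)^{2}}{81} - 916} = \frac{1}{25 \cdot \frac{1}{81} \left(-1 + 9\right)^{2} - 916} = \frac{1}{25 \cdot \frac{1}{81} \cdot 8^{2} - 916} = \frac{1}{25 \cdot \frac{1}{81} \cdot 64 - 916} = \frac{1}{\frac{1600}{81} - 916} = \frac{1}{- \frac{72596}{81}} = - \frac{81}{72596}$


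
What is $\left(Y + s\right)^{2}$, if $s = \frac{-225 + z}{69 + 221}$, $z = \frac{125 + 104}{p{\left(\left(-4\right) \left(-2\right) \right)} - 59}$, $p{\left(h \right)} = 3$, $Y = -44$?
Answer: $\frac{529094757321}{263737600} \approx 2006.1$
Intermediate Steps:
$z = - \frac{229}{56}$ ($z = \frac{125 + 104}{3 - 59} = \frac{229}{-56} = 229 \left(- \frac{1}{56}\right) = - \frac{229}{56} \approx -4.0893$)
$s = - \frac{12829}{16240}$ ($s = \frac{-225 - \frac{229}{56}}{69 + 221} = - \frac{12829}{56 \cdot 290} = \left(- \frac{12829}{56}\right) \frac{1}{290} = - \frac{12829}{16240} \approx -0.78996$)
$\left(Y + s\right)^{2} = \left(-44 - \frac{12829}{16240}\right)^{2} = \left(- \frac{727389}{16240}\right)^{2} = \frac{529094757321}{263737600}$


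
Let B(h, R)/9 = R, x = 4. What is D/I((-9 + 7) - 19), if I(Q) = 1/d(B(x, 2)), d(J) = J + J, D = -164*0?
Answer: 0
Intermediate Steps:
B(h, R) = 9*R
D = 0
d(J) = 2*J
I(Q) = 1/36 (I(Q) = 1/(2*(9*2)) = 1/(2*18) = 1/36)
D/I((-9 + 7) - 19) = 0/(1/36) = 0*36 = 0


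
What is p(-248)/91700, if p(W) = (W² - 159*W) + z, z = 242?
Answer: 7227/6550 ≈ 1.1034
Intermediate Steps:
p(W) = 242 + W² - 159*W (p(W) = (W² - 159*W) + 242 = 242 + W² - 159*W)
p(-248)/91700 = (242 + (-248)² - 159*(-248))/91700 = (242 + 61504 + 39432)*(1/91700) = 101178*(1/91700) = 7227/6550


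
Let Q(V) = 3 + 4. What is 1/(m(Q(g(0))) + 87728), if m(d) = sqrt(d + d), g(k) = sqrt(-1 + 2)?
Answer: 43864/3848100985 - sqrt(14)/7696201970 ≈ 1.1398e-5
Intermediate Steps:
g(k) = 1 (g(k) = sqrt(1) = 1)
Q(V) = 7
m(d) = sqrt(2)*sqrt(d) (m(d) = sqrt(2*d) = sqrt(2)*sqrt(d))
1/(m(Q(g(0))) + 87728) = 1/(sqrt(2)*sqrt(7) + 87728) = 1/(sqrt(14) + 87728) = 1/(87728 + sqrt(14))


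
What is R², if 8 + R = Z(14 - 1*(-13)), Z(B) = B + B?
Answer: 2116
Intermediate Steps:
Z(B) = 2*B
R = 46 (R = -8 + 2*(14 - 1*(-13)) = -8 + 2*(14 + 13) = -8 + 2*27 = -8 + 54 = 46)
R² = 46² = 2116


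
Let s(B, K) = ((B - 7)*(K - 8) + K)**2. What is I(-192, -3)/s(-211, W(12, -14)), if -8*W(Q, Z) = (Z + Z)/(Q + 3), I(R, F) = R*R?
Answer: 33177600/2580741601 ≈ 0.012856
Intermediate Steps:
I(R, F) = R**2
W(Q, Z) = -Z/(4*(3 + Q)) (W(Q, Z) = -(Z + Z)/(8*(Q + 3)) = -2*Z/(8*(3 + Q)) = -Z/(4*(3 + Q)))
s(B, K) = (K + (-8 + K)*(-7 + B))**2 (s(B, K) = ((-7 + B)*(-8 + K) + K)**2 = ((-8 + K)*(-7 + B) + K)**2 = (K + (-8 + K)*(-7 + B))**2)
I(-192, -3)/s(-211, W(12, -14)) = (-192)**2/((56 - 8*(-211) - (-6)*(-14)/(12 + 4*12) - (-211)*(-14)/(12 + 4*12))**2) = 36864/((56 + 1688 - (-6)*(-14)/(12 + 48) - (-211)*(-14)/(12 + 48))**2) = 36864/((56 + 1688 - (-6)*(-14)/60 - (-211)*(-14)/60)**2) = 36864/((56 + 1688 - 6*7/30 - 211*7/30)**2) = 36864/((56 + 1688 - 7/5 - 1477/30)**2) = 36864/((50801/30)**2) = 36864/(2580741601/900) = 36864*(900/2580741601) = 33177600/2580741601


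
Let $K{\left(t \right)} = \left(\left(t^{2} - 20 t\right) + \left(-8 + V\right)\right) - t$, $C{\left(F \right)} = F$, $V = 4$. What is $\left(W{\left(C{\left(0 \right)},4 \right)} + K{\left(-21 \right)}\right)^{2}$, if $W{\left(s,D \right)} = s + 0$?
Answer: $770884$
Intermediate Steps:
$W{\left(s,D \right)} = s$
$K{\left(t \right)} = -4 + t^{2} - 21 t$ ($K{\left(t \right)} = \left(\left(t^{2} - 20 t\right) + \left(-8 + 4\right)\right) - t = \left(\left(t^{2} - 20 t\right) - 4\right) - t = \left(-4 + t^{2} - 20 t\right) - t = -4 + t^{2} - 21 t$)
$\left(W{\left(C{\left(0 \right)},4 \right)} + K{\left(-21 \right)}\right)^{2} = \left(0 - \left(-437 - 441\right)\right)^{2} = \left(0 + \left(-4 + 441 + 441\right)\right)^{2} = \left(0 + 878\right)^{2} = 878^{2} = 770884$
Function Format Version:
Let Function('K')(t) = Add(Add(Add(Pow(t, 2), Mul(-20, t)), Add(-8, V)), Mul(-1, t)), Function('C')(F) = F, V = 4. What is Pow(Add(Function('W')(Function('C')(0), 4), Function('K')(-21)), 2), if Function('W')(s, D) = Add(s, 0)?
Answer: 770884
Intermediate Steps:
Function('W')(s, D) = s
Function('K')(t) = Add(-4, Pow(t, 2), Mul(-21, t)) (Function('K')(t) = Add(Add(Add(Pow(t, 2), Mul(-20, t)), Add(-8, 4)), Mul(-1, t)) = Add(Add(Add(Pow(t, 2), Mul(-20, t)), -4), Mul(-1, t)) = Add(Add(-4, Pow(t, 2), Mul(-20, t)), Mul(-1, t)) = Add(-4, Pow(t, 2), Mul(-21, t)))
Pow(Add(Function('W')(Function('C')(0), 4), Function('K')(-21)), 2) = Pow(Add(0, Add(-4, Pow(-21, 2), Mul(-21, -21))), 2) = Pow(Add(0, Add(-4, 441, 441)), 2) = Pow(Add(0, 878), 2) = Pow(878, 2) = 770884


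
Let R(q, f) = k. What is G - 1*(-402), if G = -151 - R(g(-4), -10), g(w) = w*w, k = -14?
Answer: 265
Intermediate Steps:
g(w) = w**2
R(q, f) = -14
G = -137 (G = -151 - 1*(-14) = -151 + 14 = -137)
G - 1*(-402) = -137 - 1*(-402) = -137 + 402 = 265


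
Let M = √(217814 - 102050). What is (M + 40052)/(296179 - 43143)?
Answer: 10013/63259 + √28941/126518 ≈ 0.15963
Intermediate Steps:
M = 2*√28941 (M = √115764 = 2*√28941 ≈ 340.24)
(M + 40052)/(296179 - 43143) = (2*√28941 + 40052)/(296179 - 43143) = (40052 + 2*√28941)/253036 = (40052 + 2*√28941)*(1/253036) = 10013/63259 + √28941/126518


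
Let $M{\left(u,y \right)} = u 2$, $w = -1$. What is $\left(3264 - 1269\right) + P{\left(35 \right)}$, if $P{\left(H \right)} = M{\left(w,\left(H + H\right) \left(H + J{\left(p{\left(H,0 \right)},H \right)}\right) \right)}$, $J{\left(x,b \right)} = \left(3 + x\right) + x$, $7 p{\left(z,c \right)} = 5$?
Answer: $1993$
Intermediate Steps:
$p{\left(z,c \right)} = \frac{5}{7}$ ($p{\left(z,c \right)} = \frac{1}{7} \cdot 5 = \frac{5}{7}$)
$J{\left(x,b \right)} = 3 + 2 x$
$M{\left(u,y \right)} = 2 u$
$P{\left(H \right)} = -2$ ($P{\left(H \right)} = 2 \left(-1\right) = -2$)
$\left(3264 - 1269\right) + P{\left(35 \right)} = \left(3264 - 1269\right) - 2 = 1995 - 2 = 1993$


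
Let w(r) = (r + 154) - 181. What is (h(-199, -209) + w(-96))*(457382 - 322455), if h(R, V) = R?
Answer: -43446494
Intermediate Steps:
w(r) = -27 + r (w(r) = (154 + r) - 181 = -27 + r)
(h(-199, -209) + w(-96))*(457382 - 322455) = (-199 + (-27 - 96))*(457382 - 322455) = (-199 - 123)*134927 = -322*134927 = -43446494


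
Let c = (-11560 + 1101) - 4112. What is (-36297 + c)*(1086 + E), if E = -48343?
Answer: 2403869076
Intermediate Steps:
c = -14571 (c = -10459 - 4112 = -14571)
(-36297 + c)*(1086 + E) = (-36297 - 14571)*(1086 - 48343) = -50868*(-47257) = 2403869076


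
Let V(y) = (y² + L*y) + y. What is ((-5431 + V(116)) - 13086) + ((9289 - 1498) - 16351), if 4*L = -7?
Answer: -13708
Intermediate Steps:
L = -7/4 (L = (¼)*(-7) = -7/4 ≈ -1.7500)
V(y) = y² - 3*y/4 (V(y) = (y² - 7*y/4) + y = y² - 3*y/4)
((-5431 + V(116)) - 13086) + ((9289 - 1498) - 16351) = ((-5431 + (¼)*116*(-3 + 4*116)) - 13086) + ((9289 - 1498) - 16351) = ((-5431 + (¼)*116*(-3 + 464)) - 13086) + (7791 - 16351) = ((-5431 + (¼)*116*461) - 13086) - 8560 = ((-5431 + 13369) - 13086) - 8560 = (7938 - 13086) - 8560 = -5148 - 8560 = -13708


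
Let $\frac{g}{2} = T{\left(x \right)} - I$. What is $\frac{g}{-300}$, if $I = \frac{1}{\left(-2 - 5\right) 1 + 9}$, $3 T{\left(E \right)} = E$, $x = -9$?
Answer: $\frac{7}{300} \approx 0.023333$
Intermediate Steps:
$T{\left(E \right)} = \frac{E}{3}$
$I = \frac{1}{2}$ ($I = \frac{1}{\left(-7\right) 1 + 9} = \frac{1}{-7 + 9} = \frac{1}{2} \approx 0.5$)
$g = -7$ ($g = 2 \left(\frac{1}{3} \left(-9\right) - \frac{1}{2}\right) = 2 \left(-3 - \frac{1}{2}\right) = 2 \left(- \frac{7}{2}\right) = -7$)
$\frac{g}{-300} = - \frac{7}{-300} = \left(-7\right) \left(- \frac{1}{300}\right) = \frac{7}{300}$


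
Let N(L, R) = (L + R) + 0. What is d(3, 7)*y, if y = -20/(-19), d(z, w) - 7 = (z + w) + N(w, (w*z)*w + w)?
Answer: 3560/19 ≈ 187.37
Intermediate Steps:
N(L, R) = L + R
d(z, w) = 7 + z + 3*w + z*w² (d(z, w) = 7 + ((z + w) + (w + ((w*z)*w + w))) = 7 + ((w + z) + (w + (z*w² + w))) = 7 + ((w + z) + (w + (w + z*w²))) = 7 + ((w + z) + (2*w + z*w²)) = 7 + (z + 3*w + z*w²) = 7 + z + 3*w + z*w²)
y = 20/19 (y = -20*(-1/19) = 20/19 ≈ 1.0526)
d(3, 7)*y = (7 + 3 + 3*7 + 3*7²)*(20/19) = (7 + 3 + 21 + 3*49)*(20/19) = (7 + 3 + 21 + 147)*(20/19) = 178*(20/19) = 3560/19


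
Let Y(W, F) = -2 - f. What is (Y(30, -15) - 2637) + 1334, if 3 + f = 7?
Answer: -1309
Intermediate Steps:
f = 4 (f = -3 + 7 = 4)
Y(W, F) = -6 (Y(W, F) = -2 - 1*4 = -2 - 4 = -6)
(Y(30, -15) - 2637) + 1334 = (-6 - 2637) + 1334 = -2643 + 1334 = -1309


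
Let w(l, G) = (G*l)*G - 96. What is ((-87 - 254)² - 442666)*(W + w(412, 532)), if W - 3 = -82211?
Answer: -38031549963840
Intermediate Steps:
W = -82208 (W = 3 - 82211 = -82208)
w(l, G) = -96 + l*G² (w(l, G) = l*G² - 96 = -96 + l*G²)
((-87 - 254)² - 442666)*(W + w(412, 532)) = ((-87 - 254)² - 442666)*(-82208 + (-96 + 412*532²)) = ((-341)² - 442666)*(-82208 + (-96 + 412*283024)) = (116281 - 442666)*(-82208 + (-96 + 116605888)) = -326385*(-82208 + 116605792) = -326385*116523584 = -38031549963840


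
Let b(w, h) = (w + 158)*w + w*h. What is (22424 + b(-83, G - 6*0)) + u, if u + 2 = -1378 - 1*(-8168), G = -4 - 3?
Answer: 23568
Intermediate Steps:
G = -7
u = 6788 (u = -2 + (-1378 - 1*(-8168)) = -2 + (-1378 + 8168) = -2 + 6790 = 6788)
b(w, h) = h*w + w*(158 + w) (b(w, h) = (158 + w)*w + h*w = w*(158 + w) + h*w = h*w + w*(158 + w))
(22424 + b(-83, G - 6*0)) + u = (22424 - 83*(158 + (-7 - 6*0) - 83)) + 6788 = (22424 - 83*(158 + (-7 + 0) - 83)) + 6788 = (22424 - 83*(158 - 7 - 83)) + 6788 = (22424 - 83*68) + 6788 = (22424 - 5644) + 6788 = 16780 + 6788 = 23568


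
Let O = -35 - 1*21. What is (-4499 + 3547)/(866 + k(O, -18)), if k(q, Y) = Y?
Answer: -119/106 ≈ -1.1226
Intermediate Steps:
O = -56 (O = -35 - 21 = -56)
(-4499 + 3547)/(866 + k(O, -18)) = (-4499 + 3547)/(866 - 18) = -952/848 = -952*1/848 = -119/106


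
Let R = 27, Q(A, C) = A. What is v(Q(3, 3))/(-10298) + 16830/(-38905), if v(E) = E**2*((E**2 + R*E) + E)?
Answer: -41175765/80128738 ≈ -0.51387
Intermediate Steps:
v(E) = E**2*(E**2 + 28*E) (v(E) = E**2*((E**2 + 27*E) + E) = E**2*(E**2 + 28*E))
v(Q(3, 3))/(-10298) + 16830/(-38905) = (3**3*(28 + 3))/(-10298) + 16830/(-38905) = (27*31)*(-1/10298) + 16830*(-1/38905) = 837*(-1/10298) - 3366/7781 = -837/10298 - 3366/7781 = -41175765/80128738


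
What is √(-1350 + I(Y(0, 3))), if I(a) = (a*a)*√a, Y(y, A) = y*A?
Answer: 15*I*√6 ≈ 36.742*I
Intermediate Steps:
Y(y, A) = A*y
I(a) = a^(5/2) (I(a) = a²*√a = a^(5/2))
√(-1350 + I(Y(0, 3))) = √(-1350 + (3*0)^(5/2)) = √(-1350 + 0^(5/2)) = √(-1350 + 0) = √(-1350) = 15*I*√6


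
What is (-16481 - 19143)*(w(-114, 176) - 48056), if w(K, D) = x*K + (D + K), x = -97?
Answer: 1315808064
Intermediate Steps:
w(K, D) = D - 96*K (w(K, D) = -97*K + (D + K) = D - 96*K)
(-16481 - 19143)*(w(-114, 176) - 48056) = (-16481 - 19143)*((176 - 96*(-114)) - 48056) = -35624*((176 + 10944) - 48056) = -35624*(11120 - 48056) = -35624*(-36936) = 1315808064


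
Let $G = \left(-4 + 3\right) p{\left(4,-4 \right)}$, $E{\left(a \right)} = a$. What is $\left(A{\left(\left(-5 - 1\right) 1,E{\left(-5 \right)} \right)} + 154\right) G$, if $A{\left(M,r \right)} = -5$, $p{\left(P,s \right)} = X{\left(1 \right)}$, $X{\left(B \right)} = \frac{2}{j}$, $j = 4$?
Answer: $- \frac{149}{2} \approx -74.5$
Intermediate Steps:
$X{\left(B \right)} = \frac{1}{2}$ ($X{\left(B \right)} = \frac{2}{4} = 2 \cdot \frac{1}{4} = \frac{1}{2}$)
$p{\left(P,s \right)} = \frac{1}{2}$
$G = - \frac{1}{2}$ ($G = \left(-4 + 3\right) \frac{1}{2} = \left(-1\right) \frac{1}{2} = - \frac{1}{2} \approx -0.5$)
$\left(A{\left(\left(-5 - 1\right) 1,E{\left(-5 \right)} \right)} + 154\right) G = \left(-5 + 154\right) \left(- \frac{1}{2}\right) = 149 \left(- \frac{1}{2}\right) = - \frac{149}{2}$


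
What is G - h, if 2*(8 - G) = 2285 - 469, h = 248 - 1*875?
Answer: -273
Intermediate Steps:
h = -627 (h = 248 - 875 = -627)
G = -900 (G = 8 - (2285 - 469)/2 = 8 - ½*1816 = 8 - 908 = -900)
G - h = -900 - 1*(-627) = -900 + 627 = -273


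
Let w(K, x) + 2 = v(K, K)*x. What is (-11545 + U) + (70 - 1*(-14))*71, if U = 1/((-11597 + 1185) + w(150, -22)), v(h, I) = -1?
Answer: -57997753/10392 ≈ -5581.0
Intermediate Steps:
w(K, x) = -2 - x
U = -1/10392 (U = 1/((-11597 + 1185) + (-2 - 1*(-22))) = 1/(-10412 + (-2 + 22)) = 1/(-10412 + 20) = 1/(-10392) = -1/10392 ≈ -9.6228e-5)
(-11545 + U) + (70 - 1*(-14))*71 = (-11545 - 1/10392) + (70 - 1*(-14))*71 = -119975641/10392 + (70 + 14)*71 = -119975641/10392 + 84*71 = -119975641/10392 + 5964 = -57997753/10392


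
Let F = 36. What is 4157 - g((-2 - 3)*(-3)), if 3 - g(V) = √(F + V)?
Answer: 4154 + √51 ≈ 4161.1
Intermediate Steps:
g(V) = 3 - √(36 + V)
4157 - g((-2 - 3)*(-3)) = 4157 - (3 - √(36 + (-2 - 3)*(-3))) = 4157 - (3 - √(36 - 5*(-3))) = 4157 - (3 - √(36 + 15)) = 4157 - (3 - √51) = 4157 + (-3 + √51) = 4154 + √51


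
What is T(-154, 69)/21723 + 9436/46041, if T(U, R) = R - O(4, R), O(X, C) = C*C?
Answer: -3682048/333382881 ≈ -0.011045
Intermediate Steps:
O(X, C) = C²
T(U, R) = R - R²
T(-154, 69)/21723 + 9436/46041 = (69*(1 - 1*69))/21723 + 9436/46041 = (69*(1 - 69))*(1/21723) + 9436*(1/46041) = (69*(-68))*(1/21723) + 9436/46041 = -4692*1/21723 + 9436/46041 = -1564/7241 + 9436/46041 = -3682048/333382881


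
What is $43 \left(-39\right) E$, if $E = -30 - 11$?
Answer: $68757$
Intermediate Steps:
$E = -41$
$43 \left(-39\right) E = 43 \left(-39\right) \left(-41\right) = \left(-1677\right) \left(-41\right) = 68757$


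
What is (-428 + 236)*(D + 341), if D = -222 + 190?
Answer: -59328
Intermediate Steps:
D = -32
(-428 + 236)*(D + 341) = (-428 + 236)*(-32 + 341) = -192*309 = -59328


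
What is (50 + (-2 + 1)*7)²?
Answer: 1849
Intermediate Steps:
(50 + (-2 + 1)*7)² = (50 - 1*7)² = (50 - 7)² = 43² = 1849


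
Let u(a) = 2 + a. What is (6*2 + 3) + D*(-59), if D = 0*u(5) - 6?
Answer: 369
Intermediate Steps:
D = -6 (D = 0*(2 + 5) - 6 = 0*7 - 6 = 0 - 6 = -6)
(6*2 + 3) + D*(-59) = (6*2 + 3) - 6*(-59) = (12 + 3) + 354 = 15 + 354 = 369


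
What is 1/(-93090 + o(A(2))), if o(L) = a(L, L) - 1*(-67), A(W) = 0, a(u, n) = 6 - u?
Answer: -1/93017 ≈ -1.0751e-5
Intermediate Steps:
o(L) = 73 - L (o(L) = (6 - L) - 1*(-67) = (6 - L) + 67 = 73 - L)
1/(-93090 + o(A(2))) = 1/(-93090 + (73 - 1*0)) = 1/(-93090 + (73 + 0)) = 1/(-93090 + 73) = 1/(-93017) = -1/93017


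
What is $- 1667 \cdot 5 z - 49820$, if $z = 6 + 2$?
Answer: $-116500$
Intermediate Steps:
$z = 8$
$- 1667 \cdot 5 z - 49820 = - 1667 \cdot 5 \cdot 8 - 49820 = \left(-1667\right) 40 - 49820 = -66680 - 49820 = -116500$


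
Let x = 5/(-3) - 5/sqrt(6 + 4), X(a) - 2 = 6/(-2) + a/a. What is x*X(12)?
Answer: 0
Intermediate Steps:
X(a) = 0 (X(a) = 2 + (6/(-2) + a/a) = 2 + (6*(-1/2) + 1) = 2 + (-3 + 1) = 2 - 2 = 0)
x = -5/3 - sqrt(10)/2 (x = 5*(-1/3) - 5*sqrt(10)/10 = -5/3 - sqrt(10)/2 ≈ -3.2478)
x*X(12) = (-5/3 - sqrt(10)/2)*0 = 0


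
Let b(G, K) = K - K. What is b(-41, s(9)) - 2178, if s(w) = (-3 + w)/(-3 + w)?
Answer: -2178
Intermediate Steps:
s(w) = 1
b(G, K) = 0
b(-41, s(9)) - 2178 = 0 - 2178 = -2178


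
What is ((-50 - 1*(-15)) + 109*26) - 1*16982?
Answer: -14183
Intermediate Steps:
((-50 - 1*(-15)) + 109*26) - 1*16982 = ((-50 + 15) + 2834) - 16982 = (-35 + 2834) - 16982 = 2799 - 16982 = -14183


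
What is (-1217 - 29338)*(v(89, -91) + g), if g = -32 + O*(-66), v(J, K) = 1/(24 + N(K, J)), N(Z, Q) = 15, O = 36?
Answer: 956483535/13 ≈ 7.3576e+7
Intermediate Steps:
v(J, K) = 1/39 (v(J, K) = 1/(24 + 15) = 1/39)
g = -2408 (g = -32 + 36*(-66) = -32 - 2376 = -2408)
(-1217 - 29338)*(v(89, -91) + g) = (-1217 - 29338)*(1/39 - 2408) = -30555*(-93911/39) = 956483535/13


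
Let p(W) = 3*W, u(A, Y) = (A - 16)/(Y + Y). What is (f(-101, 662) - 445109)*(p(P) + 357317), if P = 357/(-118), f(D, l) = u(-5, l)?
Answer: -24847290120246895/156232 ≈ -1.5904e+11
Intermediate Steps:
u(A, Y) = (-16 + A)/(2*Y) (u(A, Y) = (-16 + A)/((2*Y)) = (-16 + A)*(1/(2*Y)) = (-16 + A)/(2*Y))
f(D, l) = -21/(2*l) (f(D, l) = (-16 - 5)/(2*l) = (½)*(-21)/l = -21/(2*l))
P = -357/118 (P = 357*(-1/118) = -357/118 ≈ -3.0254)
(f(-101, 662) - 445109)*(p(P) + 357317) = (-21/2/662 - 445109)*(3*(-357/118) + 357317) = (-21/2*1/662 - 445109)*(-1071/118 + 357317) = (-21/1324 - 445109)*(42162335/118) = -589324337/1324*42162335/118 = -24847290120246895/156232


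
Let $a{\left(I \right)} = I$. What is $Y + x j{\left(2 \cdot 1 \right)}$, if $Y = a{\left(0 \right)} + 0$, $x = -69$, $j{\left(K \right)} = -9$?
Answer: $621$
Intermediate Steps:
$Y = 0$ ($Y = 0 + 0 = 0$)
$Y + x j{\left(2 \cdot 1 \right)} = 0 - -621 = 0 + 621 = 621$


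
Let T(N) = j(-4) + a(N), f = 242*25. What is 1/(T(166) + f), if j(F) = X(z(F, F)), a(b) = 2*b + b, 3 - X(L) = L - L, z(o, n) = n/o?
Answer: 1/6551 ≈ 0.00015265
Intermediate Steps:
X(L) = 3 (X(L) = 3 - (L - L) = 3 - 1*0 = 3 + 0 = 3)
a(b) = 3*b
j(F) = 3
f = 6050
T(N) = 3 + 3*N
1/(T(166) + f) = 1/((3 + 3*166) + 6050) = 1/((3 + 498) + 6050) = 1/(501 + 6050) = 1/6551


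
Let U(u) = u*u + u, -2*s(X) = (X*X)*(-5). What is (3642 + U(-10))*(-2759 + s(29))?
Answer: -2450058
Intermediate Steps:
s(X) = 5*X²/2 (s(X) = -X*X*(-5)/2 = -X²*(-5)/2 = -(-5)*X²/2 = 5*X²/2)
U(u) = u + u² (U(u) = u² + u = u + u²)
(3642 + U(-10))*(-2759 + s(29)) = (3642 - 10*(1 - 10))*(-2759 + (5/2)*29²) = (3642 - 10*(-9))*(-2759 + (5/2)*841) = (3642 + 90)*(-2759 + 4205/2) = 3732*(-1313/2) = -2450058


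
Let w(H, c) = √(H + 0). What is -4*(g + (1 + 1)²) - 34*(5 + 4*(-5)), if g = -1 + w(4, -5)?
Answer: 490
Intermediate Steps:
w(H, c) = √H
g = 1 (g = -1 + √4 = -1 + 2 = 1)
-4*(g + (1 + 1)²) - 34*(5 + 4*(-5)) = -4*(1 + (1 + 1)²) - 34*(5 + 4*(-5)) = -4*(1 + 2²) - 34*(5 - 20) = -4*(1 + 4) - 34*(-15) = -4*5 + 510 = -20 + 510 = 490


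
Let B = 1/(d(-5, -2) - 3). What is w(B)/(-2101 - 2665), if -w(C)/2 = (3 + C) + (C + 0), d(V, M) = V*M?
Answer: 23/16681 ≈ 0.0013788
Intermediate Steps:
d(V, M) = M*V
B = ⅐ (B = 1/(-2*(-5) - 3) = 1/(10 - 3) = 1/7 = ⅐ ≈ 0.14286)
w(C) = -6 - 4*C (w(C) = -2*((3 + C) + (C + 0)) = -2*((3 + C) + C) = -2*(3 + 2*C) = -6 - 4*C)
w(B)/(-2101 - 2665) = (-6 - 4*⅐)/(-2101 - 2665) = (-6 - 4/7)/(-4766) = -46/7*(-1/4766) = 23/16681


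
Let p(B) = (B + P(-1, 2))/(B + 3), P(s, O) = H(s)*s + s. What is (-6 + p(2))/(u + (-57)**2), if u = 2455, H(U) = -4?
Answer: -5/5704 ≈ -0.00087658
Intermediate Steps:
P(s, O) = -3*s (P(s, O) = -4*s + s = -3*s)
p(B) = 1 (p(B) = (B - 3*(-1))/(B + 3) = (B + 3)/(3 + B) = (3 + B)/(3 + B) = 1)
(-6 + p(2))/(u + (-57)**2) = (-6 + 1)/(2455 + (-57)**2) = -5/(2455 + 3249) = -5/5704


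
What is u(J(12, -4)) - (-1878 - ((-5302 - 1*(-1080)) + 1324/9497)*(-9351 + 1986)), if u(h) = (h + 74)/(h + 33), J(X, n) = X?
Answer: 13289292097462/427365 ≈ 3.1096e+7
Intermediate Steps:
u(h) = (74 + h)/(33 + h)
u(J(12, -4)) - (-1878 - ((-5302 - 1*(-1080)) + 1324/9497)*(-9351 + 1986)) = (74 + 12)/(33 + 12) - (-1878 - ((-5302 - 1*(-1080)) + 1324/9497)*(-9351 + 1986)) = 86/45 - (-1878 - ((-5302 + 1080) + 1324*(1/9497))*(-7365)) = (1/45)*86 - (-1878 - (-4222 + 1324/9497)*(-7365)) = 86/45 - (-1878 - (-40095010)*(-7365)/9497) = 86/45 - (-1878 - 1*295299748650/9497) = 86/45 - (-1878 - 295299748650/9497) = 86/45 - 1*(-295317584016/9497) = 86/45 + 295317584016/9497 = 13289292097462/427365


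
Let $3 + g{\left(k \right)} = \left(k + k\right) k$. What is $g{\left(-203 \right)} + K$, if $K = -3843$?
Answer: $78572$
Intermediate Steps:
$g{\left(k \right)} = -3 + 2 k^{2}$ ($g{\left(k \right)} = -3 + \left(k + k\right) k = -3 + 2 k k = -3 + 2 k^{2}$)
$g{\left(-203 \right)} + K = \left(-3 + 2 \left(-203\right)^{2}\right) - 3843 = \left(-3 + 2 \cdot 41209\right) - 3843 = \left(-3 + 82418\right) - 3843 = 82415 - 3843 = 78572$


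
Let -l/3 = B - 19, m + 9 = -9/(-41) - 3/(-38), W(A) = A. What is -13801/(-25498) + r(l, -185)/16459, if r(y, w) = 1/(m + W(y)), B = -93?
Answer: 115831202420413/214003549480842 ≈ 0.54126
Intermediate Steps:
m = -13557/1558 (m = -9 + (-9/(-41) - 3/(-38)) = -9 + (-9*(-1/41) - 3*(-1/38)) = -9 + (9/41 + 3/38) = -9 + 465/1558 = -13557/1558 ≈ -8.7015)
l = 336 (l = -3*(-93 - 19) = -3*(-112) = 336)
r(y, w) = 1/(-13557/1558 + y)
-13801/(-25498) + r(l, -185)/16459 = -13801/(-25498) + (1558/(-13557 + 1558*336))/16459 = -13801*(-1/25498) + (1558/(-13557 + 523488))*(1/16459) = 13801/25498 + (1558/509931)*(1/16459) = 13801/25498 + 1558/8392954329 = 115831202420413/214003549480842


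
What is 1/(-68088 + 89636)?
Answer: 1/21548 ≈ 4.6408e-5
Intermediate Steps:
1/(-68088 + 89636) = 1/21548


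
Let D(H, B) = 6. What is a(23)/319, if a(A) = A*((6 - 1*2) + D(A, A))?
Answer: 230/319 ≈ 0.72100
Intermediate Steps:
a(A) = 10*A (a(A) = A*((6 - 1*2) + 6) = A*((6 - 2) + 6) = A*(4 + 6) = A*10 = 10*A)
a(23)/319 = (10*23)/319 = 230*(1/319) = 230/319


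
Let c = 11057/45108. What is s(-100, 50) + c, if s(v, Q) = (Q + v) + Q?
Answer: 11057/45108 ≈ 0.24512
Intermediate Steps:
s(v, Q) = v + 2*Q
c = 11057/45108 (c = 11057*(1/45108) = 11057/45108 ≈ 0.24512)
s(-100, 50) + c = (-100 + 2*50) + 11057/45108 = (-100 + 100) + 11057/45108 = 0 + 11057/45108 = 11057/45108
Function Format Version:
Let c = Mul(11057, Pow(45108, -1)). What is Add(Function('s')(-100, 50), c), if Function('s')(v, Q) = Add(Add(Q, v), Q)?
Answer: Rational(11057, 45108) ≈ 0.24512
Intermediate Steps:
Function('s')(v, Q) = Add(v, Mul(2, Q))
c = Rational(11057, 45108) (c = Mul(11057, Rational(1, 45108)) = Rational(11057, 45108) ≈ 0.24512)
Add(Function('s')(-100, 50), c) = Add(Add(-100, Mul(2, 50)), Rational(11057, 45108)) = Add(Add(-100, 100), Rational(11057, 45108)) = Add(0, Rational(11057, 45108)) = Rational(11057, 45108)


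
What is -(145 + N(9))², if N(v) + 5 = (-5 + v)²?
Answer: -24336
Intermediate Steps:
N(v) = -5 + (-5 + v)²
-(145 + N(9))² = -(145 + (-5 + (-5 + 9)²))² = -(145 + (-5 + 4²))² = -(145 + (-5 + 16))² = -(145 + 11)² = -1*156² = -1*24336 = -24336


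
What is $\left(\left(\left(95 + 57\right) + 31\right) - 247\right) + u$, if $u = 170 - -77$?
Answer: $183$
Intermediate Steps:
$u = 247$ ($u = 170 + 77 = 247$)
$\left(\left(\left(95 + 57\right) + 31\right) - 247\right) + u = \left(\left(\left(95 + 57\right) + 31\right) - 247\right) + 247 = \left(\left(152 + 31\right) - 247\right) + 247 = \left(183 - 247\right) + 247 = -64 + 247 = 183$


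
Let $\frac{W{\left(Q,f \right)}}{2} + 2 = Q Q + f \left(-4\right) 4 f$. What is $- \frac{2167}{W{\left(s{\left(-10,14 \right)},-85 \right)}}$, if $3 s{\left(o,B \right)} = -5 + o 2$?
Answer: $\frac{19503}{2079586} \approx 0.0093783$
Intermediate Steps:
$s{\left(o,B \right)} = - \frac{5}{3} + \frac{2 o}{3}$ ($s{\left(o,B \right)} = \frac{-5 + o 2}{3} = \frac{-5 + 2 o}{3} = - \frac{5}{3} + \frac{2 o}{3}$)
$W{\left(Q,f \right)} = -4 - 32 f^{2} + 2 Q^{2}$ ($W{\left(Q,f \right)} = -4 + 2 \left(Q Q + f \left(-4\right) 4 f\right) = -4 + 2 \left(Q^{2} + - 4 f 4 f\right) = -4 + 2 \left(Q^{2} + - 16 f f\right) = -4 + 2 \left(Q^{2} - 16 f^{2}\right) = -4 + \left(- 32 f^{2} + 2 Q^{2}\right) = -4 - 32 f^{2} + 2 Q^{2}$)
$- \frac{2167}{W{\left(s{\left(-10,14 \right)},-85 \right)}} = - \frac{2167}{-4 - 32 \left(-85\right)^{2} + 2 \left(- \frac{5}{3} + \frac{2}{3} \left(-10\right)\right)^{2}} = - \frac{2167}{-4 - 231200 + 2 \left(- \frac{5}{3} - \frac{20}{3}\right)^{2}} = - \frac{2167}{-4 - 231200 + 2 \left(- \frac{25}{3}\right)^{2}} = - \frac{2167}{-4 - 231200 + 2 \cdot \frac{625}{9}} = - \frac{2167}{-4 - 231200 + \frac{1250}{9}} = - \frac{2167}{- \frac{2079586}{9}} = \left(-2167\right) \left(- \frac{9}{2079586}\right) = \frac{19503}{2079586}$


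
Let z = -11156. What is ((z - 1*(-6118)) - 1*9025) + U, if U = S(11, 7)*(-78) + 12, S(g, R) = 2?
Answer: -14207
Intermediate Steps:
U = -144 (U = 2*(-78) + 12 = -156 + 12 = -144)
((z - 1*(-6118)) - 1*9025) + U = ((-11156 - 1*(-6118)) - 1*9025) - 144 = ((-11156 + 6118) - 9025) - 144 = (-5038 - 9025) - 144 = -14063 - 144 = -14207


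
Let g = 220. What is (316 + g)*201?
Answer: 107736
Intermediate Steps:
(316 + g)*201 = (316 + 220)*201 = 536*201 = 107736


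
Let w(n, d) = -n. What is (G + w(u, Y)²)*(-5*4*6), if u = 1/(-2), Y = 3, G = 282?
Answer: -33870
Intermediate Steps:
u = -½ ≈ -0.50000
(G + w(u, Y)²)*(-5*4*6) = (282 + (-1*(-½))²)*(-5*4*6) = (282 + (½)²)*(-20*6) = (282 + ¼)*(-120) = (1129/4)*(-120) = -33870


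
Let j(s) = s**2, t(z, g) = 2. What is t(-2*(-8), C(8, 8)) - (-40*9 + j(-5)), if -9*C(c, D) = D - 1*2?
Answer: 337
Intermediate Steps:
C(c, D) = 2/9 - D/9 (C(c, D) = -(D - 1*2)/9 = -(D - 2)/9 = -(-2 + D)/9 = 2/9 - D/9)
t(-2*(-8), C(8, 8)) - (-40*9 + j(-5)) = 2 - (-40*9 + (-5)**2) = 2 - (-360 + 25) = 2 - 1*(-335) = 2 + 335 = 337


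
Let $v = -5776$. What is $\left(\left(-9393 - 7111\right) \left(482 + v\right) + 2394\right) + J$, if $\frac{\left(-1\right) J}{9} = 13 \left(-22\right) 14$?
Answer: $87410606$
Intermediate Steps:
$J = 36036$ ($J = - 9 \cdot 13 \left(-22\right) 14 = - 9 \left(\left(-286\right) 14\right) = \left(-9\right) \left(-4004\right) = 36036$)
$\left(\left(-9393 - 7111\right) \left(482 + v\right) + 2394\right) + J = \left(\left(-9393 - 7111\right) \left(482 - 5776\right) + 2394\right) + 36036 = \left(\left(-16504\right) \left(-5294\right) + 2394\right) + 36036 = \left(87372176 + 2394\right) + 36036 = 87374570 + 36036 = 87410606$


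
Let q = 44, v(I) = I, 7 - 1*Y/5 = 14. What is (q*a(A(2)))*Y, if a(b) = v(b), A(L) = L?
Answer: -3080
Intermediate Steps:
Y = -35 (Y = 35 - 5*14 = 35 - 70 = -35)
a(b) = b
(q*a(A(2)))*Y = (44*2)*(-35) = 88*(-35) = -3080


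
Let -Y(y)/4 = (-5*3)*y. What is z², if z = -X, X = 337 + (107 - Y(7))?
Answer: 576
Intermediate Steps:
Y(y) = 60*y (Y(y) = -4*(-5*3)*y = -(-60)*y = 60*y)
X = 24 (X = 337 + (107 - 60*7) = 337 + (107 - 1*420) = 337 + (107 - 420) = 337 - 313 = 24)
z = -24 (z = -1*24 = -24)
z² = (-24)² = 576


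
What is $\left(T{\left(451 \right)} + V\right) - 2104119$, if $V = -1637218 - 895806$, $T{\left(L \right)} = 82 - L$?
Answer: $-4637512$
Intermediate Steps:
$V = -2533024$ ($V = -1637218 - 895806 = -2533024$)
$\left(T{\left(451 \right)} + V\right) - 2104119 = \left(\left(82 - 451\right) - 2533024\right) - 2104119 = \left(-369 - 2533024\right) - 2104119 = -2533393 - 2104119 = -4637512$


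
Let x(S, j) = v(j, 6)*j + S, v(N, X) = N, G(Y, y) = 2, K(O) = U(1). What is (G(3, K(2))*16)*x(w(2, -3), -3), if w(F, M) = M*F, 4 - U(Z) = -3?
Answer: 96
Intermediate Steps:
U(Z) = 7 (U(Z) = 4 - 1*(-3) = 4 + 3 = 7)
K(O) = 7
w(F, M) = F*M
x(S, j) = S + j² (x(S, j) = j*j + S = j² + S = S + j²)
(G(3, K(2))*16)*x(w(2, -3), -3) = (2*16)*(2*(-3) + (-3)²) = 32*(-6 + 9) = 32*3 = 96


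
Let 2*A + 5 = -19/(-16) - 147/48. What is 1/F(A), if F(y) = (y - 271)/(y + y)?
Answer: 110/4391 ≈ 0.025051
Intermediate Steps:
A = -55/16 (A = -5/2 + (-19/(-16) - 147/48)/2 = -5/2 + (-19*(-1/16) - 147*1/48)/2 = -5/2 + (19/16 - 49/16)/2 = -5/2 + (1/2)*(-15/8) = -5/2 - 15/16 = -55/16 ≈ -3.4375)
F(y) = (-271 + y)/(2*y) (F(y) = (-271 + y)/((2*y)) = (-271 + y)*(1/(2*y)) = (-271 + y)/(2*y))
1/F(A) = 1/((-271 - 55/16)/(2*(-55/16))) = 1/((1/2)*(-16/55)*(-4391/16)) = 1/(4391/110) = 110/4391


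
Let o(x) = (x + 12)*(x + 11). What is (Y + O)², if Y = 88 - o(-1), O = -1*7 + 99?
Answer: 4900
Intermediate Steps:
O = 92 (O = -7 + 99 = 92)
o(x) = (11 + x)*(12 + x) (o(x) = (12 + x)*(11 + x) = (11 + x)*(12 + x))
Y = -22 (Y = 88 - (132 + (-1)² + 23*(-1)) = 88 - (132 + 1 - 23) = 88 - 1*110 = 88 - 110 = -22)
(Y + O)² = (-22 + 92)² = 70² = 4900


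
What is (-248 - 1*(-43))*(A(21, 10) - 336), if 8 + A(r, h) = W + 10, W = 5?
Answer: 67445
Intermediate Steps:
A(r, h) = 7 (A(r, h) = -8 + (5 + 10) = -8 + 15 = 7)
(-248 - 1*(-43))*(A(21, 10) - 336) = (-248 - 1*(-43))*(7 - 336) = (-248 + 43)*(-329) = -205*(-329) = 67445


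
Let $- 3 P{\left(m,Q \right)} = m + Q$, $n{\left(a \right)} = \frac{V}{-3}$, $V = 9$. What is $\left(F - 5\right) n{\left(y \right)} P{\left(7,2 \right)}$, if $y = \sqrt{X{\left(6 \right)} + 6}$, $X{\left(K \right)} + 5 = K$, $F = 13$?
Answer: $72$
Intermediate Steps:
$X{\left(K \right)} = -5 + K$
$y = \sqrt{7}$ ($y = \sqrt{\left(-5 + 6\right) + 6} = \sqrt{1 + 6} = \sqrt{7} \approx 2.6458$)
$n{\left(a \right)} = -3$ ($n{\left(a \right)} = \frac{9}{-3} = 9 \left(- \frac{1}{3}\right) = -3$)
$P{\left(m,Q \right)} = - \frac{Q}{3} - \frac{m}{3}$ ($P{\left(m,Q \right)} = - \frac{m + Q}{3} = - \frac{Q + m}{3} = - \frac{Q}{3} - \frac{m}{3}$)
$\left(F - 5\right) n{\left(y \right)} P{\left(7,2 \right)} = \left(13 - 5\right) \left(-3\right) \left(\left(- \frac{1}{3}\right) 2 - \frac{7}{3}\right) = \left(13 - 5\right) \left(-3\right) \left(- \frac{2}{3} - \frac{7}{3}\right) = 8 \left(-3\right) \left(-3\right) = \left(-24\right) \left(-3\right) = 72$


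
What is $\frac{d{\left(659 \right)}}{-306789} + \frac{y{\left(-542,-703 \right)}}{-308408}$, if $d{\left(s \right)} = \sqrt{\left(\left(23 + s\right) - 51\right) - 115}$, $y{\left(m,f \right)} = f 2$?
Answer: $\frac{37}{8116} - \frac{2 \sqrt{129}}{306789} \approx 0.0044849$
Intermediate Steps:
$y{\left(m,f \right)} = 2 f$
$d{\left(s \right)} = \sqrt{-143 + s}$ ($d{\left(s \right)} = \sqrt{\left(-28 + s\right) - 115} = \sqrt{-143 + s}$)
$\frac{d{\left(659 \right)}}{-306789} + \frac{y{\left(-542,-703 \right)}}{-308408} = \frac{\sqrt{-143 + 659}}{-306789} + \frac{2 \left(-703\right)}{-308408} = \sqrt{516} \left(- \frac{1}{306789}\right) - - \frac{37}{8116} = 2 \sqrt{129} \left(- \frac{1}{306789}\right) + \frac{37}{8116} = - \frac{2 \sqrt{129}}{306789} + \frac{37}{8116} = \frac{37}{8116} - \frac{2 \sqrt{129}}{306789}$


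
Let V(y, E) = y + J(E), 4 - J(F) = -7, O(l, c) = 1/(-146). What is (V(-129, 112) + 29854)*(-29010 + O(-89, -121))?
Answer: -62972834148/73 ≈ -8.6264e+8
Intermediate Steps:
O(l, c) = -1/146
J(F) = 11 (J(F) = 4 - 1*(-7) = 4 + 7 = 11)
V(y, E) = 11 + y (V(y, E) = y + 11 = 11 + y)
(V(-129, 112) + 29854)*(-29010 + O(-89, -121)) = ((11 - 129) + 29854)*(-29010 - 1/146) = (-118 + 29854)*(-4235461/146) = 29736*(-4235461/146) = -62972834148/73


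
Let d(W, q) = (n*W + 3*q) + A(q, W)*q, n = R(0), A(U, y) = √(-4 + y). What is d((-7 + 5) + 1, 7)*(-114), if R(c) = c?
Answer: -2394 - 798*I*√5 ≈ -2394.0 - 1784.4*I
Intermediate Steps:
n = 0
d(W, q) = 3*q + q*√(-4 + W) (d(W, q) = (0*W + 3*q) + √(-4 + W)*q = (0 + 3*q) + q*√(-4 + W) = 3*q + q*√(-4 + W))
d((-7 + 5) + 1, 7)*(-114) = (7*(3 + √(-4 + ((-7 + 5) + 1))))*(-114) = (7*(3 + √(-4 + (-2 + 1))))*(-114) = (7*(3 + √(-4 - 1)))*(-114) = (7*(3 + √(-5)))*(-114) = (7*(3 + I*√5))*(-114) = (21 + 7*I*√5)*(-114) = -2394 - 798*I*√5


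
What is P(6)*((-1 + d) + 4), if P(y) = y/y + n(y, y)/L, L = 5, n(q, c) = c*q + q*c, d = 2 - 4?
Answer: 77/5 ≈ 15.400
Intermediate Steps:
d = -2
n(q, c) = 2*c*q (n(q, c) = c*q + c*q = 2*c*q)
P(y) = 1 + 2*y**2/5 (P(y) = y/y + (2*y*y)/5 = 1 + (2*y**2)*(1/5) = 1 + 2*y**2/5)
P(6)*((-1 + d) + 4) = (1 + (2/5)*6**2)*((-1 - 2) + 4) = (1 + (2/5)*36)*(-3 + 4) = (1 + 72/5)*1 = (77/5)*1 = 77/5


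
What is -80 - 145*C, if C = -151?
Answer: 21815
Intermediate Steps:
-80 - 145*C = -80 - 145*(-151) = -80 + 21895 = 21815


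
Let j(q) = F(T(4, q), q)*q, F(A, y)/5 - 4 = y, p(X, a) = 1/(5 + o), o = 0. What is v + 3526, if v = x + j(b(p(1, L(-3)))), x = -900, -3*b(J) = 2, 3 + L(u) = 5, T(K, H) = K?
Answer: 23534/9 ≈ 2614.9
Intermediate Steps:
L(u) = 2 (L(u) = -3 + 5 = 2)
p(X, a) = ⅕ (p(X, a) = 1/(5 + 0) = 1/5 = ⅕)
F(A, y) = 20 + 5*y
b(J) = -⅔ (b(J) = -⅓*2 = -⅔)
j(q) = q*(20 + 5*q) (j(q) = (20 + 5*q)*q = q*(20 + 5*q))
v = -8200/9 (v = -900 + 5*(-⅔)*(4 - ⅔) = -900 + 5*(-⅔)*(10/3) = -900 - 100/9 = -8200/9 ≈ -911.11)
v + 3526 = -8200/9 + 3526 = 23534/9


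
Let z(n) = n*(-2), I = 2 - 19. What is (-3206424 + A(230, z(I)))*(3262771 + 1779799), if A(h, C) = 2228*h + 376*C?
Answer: -13520138684000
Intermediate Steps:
I = -17
z(n) = -2*n
A(h, C) = 376*C + 2228*h
(-3206424 + A(230, z(I)))*(3262771 + 1779799) = (-3206424 + (376*(-2*(-17)) + 2228*230))*(3262771 + 1779799) = (-3206424 + (376*34 + 512440))*5042570 = (-3206424 + (12784 + 512440))*5042570 = (-3206424 + 525224)*5042570 = -2681200*5042570 = -13520138684000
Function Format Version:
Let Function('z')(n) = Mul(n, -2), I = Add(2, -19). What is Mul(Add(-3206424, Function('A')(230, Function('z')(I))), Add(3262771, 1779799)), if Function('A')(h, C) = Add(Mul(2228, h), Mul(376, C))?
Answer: -13520138684000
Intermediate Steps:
I = -17
Function('z')(n) = Mul(-2, n)
Function('A')(h, C) = Add(Mul(376, C), Mul(2228, h))
Mul(Add(-3206424, Function('A')(230, Function('z')(I))), Add(3262771, 1779799)) = Mul(Add(-3206424, Add(Mul(376, Mul(-2, -17)), Mul(2228, 230))), Add(3262771, 1779799)) = Mul(Add(-3206424, Add(Mul(376, 34), 512440)), 5042570) = Mul(Add(-3206424, Add(12784, 512440)), 5042570) = Mul(Add(-3206424, 525224), 5042570) = Mul(-2681200, 5042570) = -13520138684000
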